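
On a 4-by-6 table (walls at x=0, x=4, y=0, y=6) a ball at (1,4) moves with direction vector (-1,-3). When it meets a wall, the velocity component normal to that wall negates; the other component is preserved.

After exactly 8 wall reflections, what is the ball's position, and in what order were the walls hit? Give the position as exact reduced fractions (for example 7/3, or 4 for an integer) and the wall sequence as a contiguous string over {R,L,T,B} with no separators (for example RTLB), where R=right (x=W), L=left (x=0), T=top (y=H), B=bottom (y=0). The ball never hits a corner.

1. t=1 → L at (0,1); v=(1,-3)
2. t=1/3 → B at (1/3,0); v=(1,3)
3. t=2 → T at (7/3,6); v=(1,-3)
4. t=5/3 → R at (4,1); v=(-1,-3)
5. t=1/3 → B at (11/3,0); v=(-1,3)
6. t=2 → T at (5/3,6); v=(-1,-3)
7. t=5/3 → L at (0,1); v=(1,-3)
8. t=1/3 → B at (1/3,0); v=(1,3)

Final position: (1/3,0)
Wall sequence: LBTRBTLB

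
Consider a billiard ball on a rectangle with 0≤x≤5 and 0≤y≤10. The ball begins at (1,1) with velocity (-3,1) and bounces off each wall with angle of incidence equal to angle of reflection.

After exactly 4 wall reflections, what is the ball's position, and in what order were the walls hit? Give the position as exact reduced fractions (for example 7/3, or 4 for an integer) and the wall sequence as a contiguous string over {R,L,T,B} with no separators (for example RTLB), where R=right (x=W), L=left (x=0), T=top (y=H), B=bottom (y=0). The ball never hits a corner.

Final position: (5,19/3)
Wall sequence: LRLR

1. t=1/3 → L at (0,4/3); v=(3,1)
2. t=5/3 → R at (5,3); v=(-3,1)
3. t=5/3 → L at (0,14/3); v=(3,1)
4. t=5/3 → R at (5,19/3); v=(-3,1)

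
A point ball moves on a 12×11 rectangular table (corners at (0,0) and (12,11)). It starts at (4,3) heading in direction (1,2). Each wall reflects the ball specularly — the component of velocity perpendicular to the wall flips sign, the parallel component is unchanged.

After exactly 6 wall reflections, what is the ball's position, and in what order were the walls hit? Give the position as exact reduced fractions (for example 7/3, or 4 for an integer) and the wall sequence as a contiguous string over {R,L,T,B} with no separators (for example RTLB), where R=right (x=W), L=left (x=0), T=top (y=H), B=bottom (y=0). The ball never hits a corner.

1. t=4 → T at (8,11); v=(1,-2)
2. t=4 → R at (12,3); v=(-1,-2)
3. t=3/2 → B at (21/2,0); v=(-1,2)
4. t=11/2 → T at (5,11); v=(-1,-2)
5. t=5 → L at (0,1); v=(1,-2)
6. t=1/2 → B at (1/2,0); v=(1,2)

Final position: (1/2,0)
Wall sequence: TRBTLB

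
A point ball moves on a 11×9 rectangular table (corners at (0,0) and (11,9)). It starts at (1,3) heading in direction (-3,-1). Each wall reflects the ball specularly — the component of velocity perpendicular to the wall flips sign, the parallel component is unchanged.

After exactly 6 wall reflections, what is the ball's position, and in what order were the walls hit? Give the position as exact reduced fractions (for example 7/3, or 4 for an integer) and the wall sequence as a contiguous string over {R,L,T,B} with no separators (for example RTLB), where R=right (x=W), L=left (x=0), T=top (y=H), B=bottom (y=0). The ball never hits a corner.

1. t=1/3 → L at (0,8/3); v=(3,-1)
2. t=8/3 → B at (8,0); v=(3,1)
3. t=1 → R at (11,1); v=(-3,1)
4. t=11/3 → L at (0,14/3); v=(3,1)
5. t=11/3 → R at (11,25/3); v=(-3,1)
6. t=2/3 → T at (9,9); v=(-3,-1)

Final position: (9,9)
Wall sequence: LBRLRT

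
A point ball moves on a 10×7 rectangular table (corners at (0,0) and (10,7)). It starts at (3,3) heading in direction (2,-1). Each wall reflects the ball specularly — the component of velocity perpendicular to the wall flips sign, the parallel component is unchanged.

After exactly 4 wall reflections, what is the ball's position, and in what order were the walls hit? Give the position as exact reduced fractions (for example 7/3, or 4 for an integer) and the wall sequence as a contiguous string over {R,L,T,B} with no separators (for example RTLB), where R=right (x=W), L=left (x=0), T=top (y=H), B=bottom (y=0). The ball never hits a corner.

Final position: (3,7)
Wall sequence: BRLT

1. t=3 → B at (9,0); v=(2,1)
2. t=1/2 → R at (10,1/2); v=(-2,1)
3. t=5 → L at (0,11/2); v=(2,1)
4. t=3/2 → T at (3,7); v=(2,-1)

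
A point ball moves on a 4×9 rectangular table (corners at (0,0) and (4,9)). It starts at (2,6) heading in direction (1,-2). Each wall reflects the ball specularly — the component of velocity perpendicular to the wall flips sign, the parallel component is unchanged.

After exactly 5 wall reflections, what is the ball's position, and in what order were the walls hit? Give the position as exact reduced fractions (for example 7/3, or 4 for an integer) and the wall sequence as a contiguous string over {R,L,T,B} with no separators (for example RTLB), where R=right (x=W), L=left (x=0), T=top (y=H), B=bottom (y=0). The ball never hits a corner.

1. t=2 → R at (4,2); v=(-1,-2)
2. t=1 → B at (3,0); v=(-1,2)
3. t=3 → L at (0,6); v=(1,2)
4. t=3/2 → T at (3/2,9); v=(1,-2)
5. t=5/2 → R at (4,4); v=(-1,-2)

Final position: (4,4)
Wall sequence: RBLTR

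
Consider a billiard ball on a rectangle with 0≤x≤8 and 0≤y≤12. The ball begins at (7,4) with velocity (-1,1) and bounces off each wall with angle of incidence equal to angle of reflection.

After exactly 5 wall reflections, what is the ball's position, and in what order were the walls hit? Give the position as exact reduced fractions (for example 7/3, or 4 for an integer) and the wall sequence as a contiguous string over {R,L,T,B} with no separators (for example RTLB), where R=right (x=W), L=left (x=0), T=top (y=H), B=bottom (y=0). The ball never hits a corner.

Final position: (0,3)
Wall sequence: LTRBL

1. t=7 → L at (0,11); v=(1,1)
2. t=1 → T at (1,12); v=(1,-1)
3. t=7 → R at (8,5); v=(-1,-1)
4. t=5 → B at (3,0); v=(-1,1)
5. t=3 → L at (0,3); v=(1,1)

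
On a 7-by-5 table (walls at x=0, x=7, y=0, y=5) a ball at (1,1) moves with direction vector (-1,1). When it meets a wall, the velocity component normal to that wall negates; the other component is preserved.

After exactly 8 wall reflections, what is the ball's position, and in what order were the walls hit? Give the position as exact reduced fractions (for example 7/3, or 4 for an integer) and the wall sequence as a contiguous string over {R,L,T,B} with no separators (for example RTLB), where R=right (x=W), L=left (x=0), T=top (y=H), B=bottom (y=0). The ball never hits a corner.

Final position: (7,3)
Wall sequence: LTRBTLBR

1. t=1 → L at (0,2); v=(1,1)
2. t=3 → T at (3,5); v=(1,-1)
3. t=4 → R at (7,1); v=(-1,-1)
4. t=1 → B at (6,0); v=(-1,1)
5. t=5 → T at (1,5); v=(-1,-1)
6. t=1 → L at (0,4); v=(1,-1)
7. t=4 → B at (4,0); v=(1,1)
8. t=3 → R at (7,3); v=(-1,1)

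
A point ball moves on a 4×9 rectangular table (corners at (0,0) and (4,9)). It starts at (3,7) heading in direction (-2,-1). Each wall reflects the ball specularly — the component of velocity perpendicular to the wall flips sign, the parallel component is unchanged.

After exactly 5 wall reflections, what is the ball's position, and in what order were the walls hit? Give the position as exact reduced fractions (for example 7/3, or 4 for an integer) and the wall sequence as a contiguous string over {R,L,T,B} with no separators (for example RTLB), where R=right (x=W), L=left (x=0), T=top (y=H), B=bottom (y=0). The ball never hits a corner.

Final position: (4,1/2)
Wall sequence: LRLBR

1. t=3/2 → L at (0,11/2); v=(2,-1)
2. t=2 → R at (4,7/2); v=(-2,-1)
3. t=2 → L at (0,3/2); v=(2,-1)
4. t=3/2 → B at (3,0); v=(2,1)
5. t=1/2 → R at (4,1/2); v=(-2,1)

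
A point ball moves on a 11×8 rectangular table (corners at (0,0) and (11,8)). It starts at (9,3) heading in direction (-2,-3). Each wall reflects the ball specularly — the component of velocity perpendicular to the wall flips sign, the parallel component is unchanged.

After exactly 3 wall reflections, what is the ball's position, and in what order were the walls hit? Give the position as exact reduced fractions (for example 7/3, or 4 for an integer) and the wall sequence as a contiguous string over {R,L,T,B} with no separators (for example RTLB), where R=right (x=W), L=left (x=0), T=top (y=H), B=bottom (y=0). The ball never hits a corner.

1. t=1 → B at (7,0); v=(-2,3)
2. t=8/3 → T at (5/3,8); v=(-2,-3)
3. t=5/6 → L at (0,11/2); v=(2,-3)

Final position: (0,11/2)
Wall sequence: BTL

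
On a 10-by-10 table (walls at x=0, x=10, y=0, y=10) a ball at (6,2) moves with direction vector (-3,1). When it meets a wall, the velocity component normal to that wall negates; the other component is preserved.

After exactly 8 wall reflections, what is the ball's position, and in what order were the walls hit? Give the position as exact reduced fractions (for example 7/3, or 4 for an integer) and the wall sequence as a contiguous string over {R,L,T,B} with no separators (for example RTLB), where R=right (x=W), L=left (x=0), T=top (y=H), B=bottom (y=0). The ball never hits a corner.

1. t=2 → L at (0,4); v=(3,1)
2. t=10/3 → R at (10,22/3); v=(-3,1)
3. t=8/3 → T at (2,10); v=(-3,-1)
4. t=2/3 → L at (0,28/3); v=(3,-1)
5. t=10/3 → R at (10,6); v=(-3,-1)
6. t=10/3 → L at (0,8/3); v=(3,-1)
7. t=8/3 → B at (8,0); v=(3,1)
8. t=2/3 → R at (10,2/3); v=(-3,1)

Final position: (10,2/3)
Wall sequence: LRTLRLBR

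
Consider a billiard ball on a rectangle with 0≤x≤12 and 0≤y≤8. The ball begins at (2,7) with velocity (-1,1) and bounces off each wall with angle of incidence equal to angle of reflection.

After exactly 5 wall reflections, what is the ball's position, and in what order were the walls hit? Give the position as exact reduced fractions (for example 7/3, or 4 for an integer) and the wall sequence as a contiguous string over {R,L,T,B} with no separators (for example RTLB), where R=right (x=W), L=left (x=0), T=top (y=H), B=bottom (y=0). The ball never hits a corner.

Final position: (9,8)
Wall sequence: TLBRT

1. t=1 → T at (1,8); v=(-1,-1)
2. t=1 → L at (0,7); v=(1,-1)
3. t=7 → B at (7,0); v=(1,1)
4. t=5 → R at (12,5); v=(-1,1)
5. t=3 → T at (9,8); v=(-1,-1)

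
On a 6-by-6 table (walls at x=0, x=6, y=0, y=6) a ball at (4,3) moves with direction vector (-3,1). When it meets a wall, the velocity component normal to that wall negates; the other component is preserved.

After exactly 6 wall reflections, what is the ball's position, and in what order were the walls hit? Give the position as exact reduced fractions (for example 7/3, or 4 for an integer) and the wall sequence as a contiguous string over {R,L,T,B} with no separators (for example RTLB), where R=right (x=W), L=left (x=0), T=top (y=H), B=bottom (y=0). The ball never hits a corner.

Final position: (1,0)
Wall sequence: LTRLRB

1. t=4/3 → L at (0,13/3); v=(3,1)
2. t=5/3 → T at (5,6); v=(3,-1)
3. t=1/3 → R at (6,17/3); v=(-3,-1)
4. t=2 → L at (0,11/3); v=(3,-1)
5. t=2 → R at (6,5/3); v=(-3,-1)
6. t=5/3 → B at (1,0); v=(-3,1)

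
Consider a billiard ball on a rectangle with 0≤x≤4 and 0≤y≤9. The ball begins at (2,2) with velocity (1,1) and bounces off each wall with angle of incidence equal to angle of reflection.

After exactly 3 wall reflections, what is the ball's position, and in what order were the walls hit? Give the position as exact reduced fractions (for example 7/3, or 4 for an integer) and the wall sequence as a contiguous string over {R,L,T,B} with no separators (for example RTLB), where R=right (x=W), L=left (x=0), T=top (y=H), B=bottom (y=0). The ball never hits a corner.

Final position: (1,9)
Wall sequence: RLT

1. t=2 → R at (4,4); v=(-1,1)
2. t=4 → L at (0,8); v=(1,1)
3. t=1 → T at (1,9); v=(1,-1)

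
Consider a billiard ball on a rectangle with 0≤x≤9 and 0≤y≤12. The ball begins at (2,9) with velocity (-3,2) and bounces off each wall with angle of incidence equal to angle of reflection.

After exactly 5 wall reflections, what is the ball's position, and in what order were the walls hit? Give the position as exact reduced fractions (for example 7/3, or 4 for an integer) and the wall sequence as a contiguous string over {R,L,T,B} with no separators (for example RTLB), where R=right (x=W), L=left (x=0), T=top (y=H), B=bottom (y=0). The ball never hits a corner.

1. t=2/3 → L at (0,31/3); v=(3,2)
2. t=5/6 → T at (5/2,12); v=(3,-2)
3. t=13/6 → R at (9,23/3); v=(-3,-2)
4. t=3 → L at (0,5/3); v=(3,-2)
5. t=5/6 → B at (5/2,0); v=(3,2)

Final position: (5/2,0)
Wall sequence: LTRLB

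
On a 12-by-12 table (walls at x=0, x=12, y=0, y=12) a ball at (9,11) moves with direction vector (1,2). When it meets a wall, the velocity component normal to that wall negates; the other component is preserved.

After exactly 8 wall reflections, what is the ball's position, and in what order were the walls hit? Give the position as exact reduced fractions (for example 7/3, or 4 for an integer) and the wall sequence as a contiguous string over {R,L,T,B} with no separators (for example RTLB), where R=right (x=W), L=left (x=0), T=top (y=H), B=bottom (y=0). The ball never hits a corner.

Final position: (12,7)
Wall sequence: TRBTLBTR

1. t=1/2 → T at (19/2,12); v=(1,-2)
2. t=5/2 → R at (12,7); v=(-1,-2)
3. t=7/2 → B at (17/2,0); v=(-1,2)
4. t=6 → T at (5/2,12); v=(-1,-2)
5. t=5/2 → L at (0,7); v=(1,-2)
6. t=7/2 → B at (7/2,0); v=(1,2)
7. t=6 → T at (19/2,12); v=(1,-2)
8. t=5/2 → R at (12,7); v=(-1,-2)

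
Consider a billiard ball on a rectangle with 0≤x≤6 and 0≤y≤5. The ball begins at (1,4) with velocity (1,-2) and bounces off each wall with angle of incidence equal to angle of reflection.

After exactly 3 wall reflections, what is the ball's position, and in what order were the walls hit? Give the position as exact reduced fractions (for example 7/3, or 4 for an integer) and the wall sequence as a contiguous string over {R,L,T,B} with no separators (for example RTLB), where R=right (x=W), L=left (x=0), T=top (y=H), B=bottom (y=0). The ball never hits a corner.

1. t=2 → B at (3,0); v=(1,2)
2. t=5/2 → T at (11/2,5); v=(1,-2)
3. t=1/2 → R at (6,4); v=(-1,-2)

Final position: (6,4)
Wall sequence: BTR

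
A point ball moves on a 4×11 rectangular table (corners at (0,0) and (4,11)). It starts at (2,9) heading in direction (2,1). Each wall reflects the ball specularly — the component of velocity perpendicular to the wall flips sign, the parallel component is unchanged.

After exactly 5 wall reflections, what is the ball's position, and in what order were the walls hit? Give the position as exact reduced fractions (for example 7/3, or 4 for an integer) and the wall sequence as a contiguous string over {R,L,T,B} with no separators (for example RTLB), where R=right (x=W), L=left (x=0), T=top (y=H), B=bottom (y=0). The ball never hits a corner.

1. t=1 → R at (4,10); v=(-2,1)
2. t=1 → T at (2,11); v=(-2,-1)
3. t=1 → L at (0,10); v=(2,-1)
4. t=2 → R at (4,8); v=(-2,-1)
5. t=2 → L at (0,6); v=(2,-1)

Final position: (0,6)
Wall sequence: RTLRL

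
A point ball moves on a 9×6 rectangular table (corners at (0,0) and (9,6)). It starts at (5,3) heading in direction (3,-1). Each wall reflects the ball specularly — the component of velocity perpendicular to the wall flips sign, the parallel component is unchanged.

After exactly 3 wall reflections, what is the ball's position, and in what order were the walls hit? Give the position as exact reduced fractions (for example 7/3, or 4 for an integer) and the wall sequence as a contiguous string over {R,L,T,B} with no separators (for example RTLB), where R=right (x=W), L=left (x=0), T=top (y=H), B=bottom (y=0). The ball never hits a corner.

1. t=4/3 → R at (9,5/3); v=(-3,-1)
2. t=5/3 → B at (4,0); v=(-3,1)
3. t=4/3 → L at (0,4/3); v=(3,1)

Final position: (0,4/3)
Wall sequence: RBL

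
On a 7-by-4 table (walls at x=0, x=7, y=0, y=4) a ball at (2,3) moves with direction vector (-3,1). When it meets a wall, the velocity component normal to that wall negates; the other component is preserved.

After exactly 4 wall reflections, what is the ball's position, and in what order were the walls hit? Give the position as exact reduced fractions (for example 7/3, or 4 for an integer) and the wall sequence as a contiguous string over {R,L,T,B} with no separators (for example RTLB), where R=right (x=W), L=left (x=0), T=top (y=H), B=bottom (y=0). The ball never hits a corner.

Final position: (1,0)
Wall sequence: LTRB

1. t=2/3 → L at (0,11/3); v=(3,1)
2. t=1/3 → T at (1,4); v=(3,-1)
3. t=2 → R at (7,2); v=(-3,-1)
4. t=2 → B at (1,0); v=(-3,1)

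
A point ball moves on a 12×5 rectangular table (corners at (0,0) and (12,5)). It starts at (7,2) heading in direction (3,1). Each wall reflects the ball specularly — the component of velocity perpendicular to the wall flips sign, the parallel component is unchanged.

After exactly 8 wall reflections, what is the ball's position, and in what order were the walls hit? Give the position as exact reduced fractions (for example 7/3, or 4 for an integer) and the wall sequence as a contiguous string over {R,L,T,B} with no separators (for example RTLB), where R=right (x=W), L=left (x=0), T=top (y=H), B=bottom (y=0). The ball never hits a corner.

Final position: (12,1/3)
Wall sequence: RTLBRTLR

1. t=5/3 → R at (12,11/3); v=(-3,1)
2. t=4/3 → T at (8,5); v=(-3,-1)
3. t=8/3 → L at (0,7/3); v=(3,-1)
4. t=7/3 → B at (7,0); v=(3,1)
5. t=5/3 → R at (12,5/3); v=(-3,1)
6. t=10/3 → T at (2,5); v=(-3,-1)
7. t=2/3 → L at (0,13/3); v=(3,-1)
8. t=4 → R at (12,1/3); v=(-3,-1)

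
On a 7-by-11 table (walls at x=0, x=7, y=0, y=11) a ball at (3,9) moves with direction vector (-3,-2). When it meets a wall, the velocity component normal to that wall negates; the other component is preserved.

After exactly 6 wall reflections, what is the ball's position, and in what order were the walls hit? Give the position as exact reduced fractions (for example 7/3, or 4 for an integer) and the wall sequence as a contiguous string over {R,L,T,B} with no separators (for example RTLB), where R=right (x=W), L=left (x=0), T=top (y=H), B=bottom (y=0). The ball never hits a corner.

Final position: (1,11)
Wall sequence: LRBLRT

1. t=1 → L at (0,7); v=(3,-2)
2. t=7/3 → R at (7,7/3); v=(-3,-2)
3. t=7/6 → B at (7/2,0); v=(-3,2)
4. t=7/6 → L at (0,7/3); v=(3,2)
5. t=7/3 → R at (7,7); v=(-3,2)
6. t=2 → T at (1,11); v=(-3,-2)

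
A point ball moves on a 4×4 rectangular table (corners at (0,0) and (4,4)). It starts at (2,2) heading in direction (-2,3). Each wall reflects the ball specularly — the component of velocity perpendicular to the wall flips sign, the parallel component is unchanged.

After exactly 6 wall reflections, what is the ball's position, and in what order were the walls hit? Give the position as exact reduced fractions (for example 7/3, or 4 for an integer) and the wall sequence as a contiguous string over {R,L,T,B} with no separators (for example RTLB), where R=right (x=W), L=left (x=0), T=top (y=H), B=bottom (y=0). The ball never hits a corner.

1. t=2/3 → T at (2/3,4); v=(-2,-3)
2. t=1/3 → L at (0,3); v=(2,-3)
3. t=1 → B at (2,0); v=(2,3)
4. t=1 → R at (4,3); v=(-2,3)
5. t=1/3 → T at (10/3,4); v=(-2,-3)
6. t=4/3 → B at (2/3,0); v=(-2,3)

Final position: (2/3,0)
Wall sequence: TLBRTB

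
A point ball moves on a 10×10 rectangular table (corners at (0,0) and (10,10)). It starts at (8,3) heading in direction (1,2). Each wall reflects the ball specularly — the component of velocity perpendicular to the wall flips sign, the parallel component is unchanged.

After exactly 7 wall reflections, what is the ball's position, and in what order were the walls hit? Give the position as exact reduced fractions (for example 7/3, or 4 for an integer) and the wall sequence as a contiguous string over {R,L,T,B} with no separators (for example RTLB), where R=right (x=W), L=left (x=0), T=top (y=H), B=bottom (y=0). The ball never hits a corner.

1. t=2 → R at (10,7); v=(-1,2)
2. t=3/2 → T at (17/2,10); v=(-1,-2)
3. t=5 → B at (7/2,0); v=(-1,2)
4. t=7/2 → L at (0,7); v=(1,2)
5. t=3/2 → T at (3/2,10); v=(1,-2)
6. t=5 → B at (13/2,0); v=(1,2)
7. t=7/2 → R at (10,7); v=(-1,2)

Final position: (10,7)
Wall sequence: RTBLTBR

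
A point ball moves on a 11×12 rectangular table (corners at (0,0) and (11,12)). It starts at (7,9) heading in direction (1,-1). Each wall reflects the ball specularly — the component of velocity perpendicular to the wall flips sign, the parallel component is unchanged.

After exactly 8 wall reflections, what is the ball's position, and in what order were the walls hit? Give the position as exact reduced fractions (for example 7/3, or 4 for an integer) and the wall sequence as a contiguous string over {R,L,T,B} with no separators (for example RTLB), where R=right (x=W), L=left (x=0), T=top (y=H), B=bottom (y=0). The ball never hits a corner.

Final position: (8,12)
Wall sequence: RBLTRBLT

1. t=4 → R at (11,5); v=(-1,-1)
2. t=5 → B at (6,0); v=(-1,1)
3. t=6 → L at (0,6); v=(1,1)
4. t=6 → T at (6,12); v=(1,-1)
5. t=5 → R at (11,7); v=(-1,-1)
6. t=7 → B at (4,0); v=(-1,1)
7. t=4 → L at (0,4); v=(1,1)
8. t=8 → T at (8,12); v=(1,-1)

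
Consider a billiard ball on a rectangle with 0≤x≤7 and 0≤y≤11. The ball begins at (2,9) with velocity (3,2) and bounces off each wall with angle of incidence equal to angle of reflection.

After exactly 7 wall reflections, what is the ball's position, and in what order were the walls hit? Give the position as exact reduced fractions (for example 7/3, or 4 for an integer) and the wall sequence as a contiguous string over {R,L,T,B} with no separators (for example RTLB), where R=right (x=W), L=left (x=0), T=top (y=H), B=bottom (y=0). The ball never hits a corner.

Final position: (7,9)
Wall sequence: TRLRBLR

1. t=1 → T at (5,11); v=(3,-2)
2. t=2/3 → R at (7,29/3); v=(-3,-2)
3. t=7/3 → L at (0,5); v=(3,-2)
4. t=7/3 → R at (7,1/3); v=(-3,-2)
5. t=1/6 → B at (13/2,0); v=(-3,2)
6. t=13/6 → L at (0,13/3); v=(3,2)
7. t=7/3 → R at (7,9); v=(-3,2)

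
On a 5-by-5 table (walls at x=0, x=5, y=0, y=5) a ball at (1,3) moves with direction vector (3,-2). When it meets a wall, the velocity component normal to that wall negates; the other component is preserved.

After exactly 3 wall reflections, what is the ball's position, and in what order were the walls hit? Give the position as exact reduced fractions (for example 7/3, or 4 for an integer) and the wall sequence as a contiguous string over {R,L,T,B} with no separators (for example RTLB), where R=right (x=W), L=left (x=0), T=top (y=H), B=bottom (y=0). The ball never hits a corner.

1. t=4/3 → R at (5,1/3); v=(-3,-2)
2. t=1/6 → B at (9/2,0); v=(-3,2)
3. t=3/2 → L at (0,3); v=(3,2)

Final position: (0,3)
Wall sequence: RBL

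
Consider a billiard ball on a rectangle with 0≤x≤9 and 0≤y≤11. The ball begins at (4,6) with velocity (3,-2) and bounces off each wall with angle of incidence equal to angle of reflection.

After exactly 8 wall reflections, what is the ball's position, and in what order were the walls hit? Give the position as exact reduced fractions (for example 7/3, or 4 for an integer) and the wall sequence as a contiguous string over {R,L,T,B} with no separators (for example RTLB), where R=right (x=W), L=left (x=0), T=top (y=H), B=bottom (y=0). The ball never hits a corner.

Final position: (8,0)
Wall sequence: RBLRTLRB

1. t=5/3 → R at (9,8/3); v=(-3,-2)
2. t=4/3 → B at (5,0); v=(-3,2)
3. t=5/3 → L at (0,10/3); v=(3,2)
4. t=3 → R at (9,28/3); v=(-3,2)
5. t=5/6 → T at (13/2,11); v=(-3,-2)
6. t=13/6 → L at (0,20/3); v=(3,-2)
7. t=3 → R at (9,2/3); v=(-3,-2)
8. t=1/3 → B at (8,0); v=(-3,2)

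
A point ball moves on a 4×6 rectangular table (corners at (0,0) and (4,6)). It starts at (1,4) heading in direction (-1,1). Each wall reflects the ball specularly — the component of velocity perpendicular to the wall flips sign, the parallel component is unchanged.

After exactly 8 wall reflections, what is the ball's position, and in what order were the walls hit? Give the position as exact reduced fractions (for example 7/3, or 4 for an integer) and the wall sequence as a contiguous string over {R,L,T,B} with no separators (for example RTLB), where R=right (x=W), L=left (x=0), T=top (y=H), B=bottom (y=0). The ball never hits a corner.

Final position: (0,3)
Wall sequence: LTRBLRTL

1. t=1 → L at (0,5); v=(1,1)
2. t=1 → T at (1,6); v=(1,-1)
3. t=3 → R at (4,3); v=(-1,-1)
4. t=3 → B at (1,0); v=(-1,1)
5. t=1 → L at (0,1); v=(1,1)
6. t=4 → R at (4,5); v=(-1,1)
7. t=1 → T at (3,6); v=(-1,-1)
8. t=3 → L at (0,3); v=(1,-1)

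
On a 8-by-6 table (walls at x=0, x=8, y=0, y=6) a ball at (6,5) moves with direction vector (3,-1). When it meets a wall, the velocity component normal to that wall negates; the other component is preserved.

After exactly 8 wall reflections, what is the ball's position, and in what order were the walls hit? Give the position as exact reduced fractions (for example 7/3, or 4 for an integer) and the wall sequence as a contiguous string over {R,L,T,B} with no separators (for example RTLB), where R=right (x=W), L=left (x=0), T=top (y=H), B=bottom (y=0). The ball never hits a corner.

Final position: (0,3)
Wall sequence: RLBRLTRL

1. t=2/3 → R at (8,13/3); v=(-3,-1)
2. t=8/3 → L at (0,5/3); v=(3,-1)
3. t=5/3 → B at (5,0); v=(3,1)
4. t=1 → R at (8,1); v=(-3,1)
5. t=8/3 → L at (0,11/3); v=(3,1)
6. t=7/3 → T at (7,6); v=(3,-1)
7. t=1/3 → R at (8,17/3); v=(-3,-1)
8. t=8/3 → L at (0,3); v=(3,-1)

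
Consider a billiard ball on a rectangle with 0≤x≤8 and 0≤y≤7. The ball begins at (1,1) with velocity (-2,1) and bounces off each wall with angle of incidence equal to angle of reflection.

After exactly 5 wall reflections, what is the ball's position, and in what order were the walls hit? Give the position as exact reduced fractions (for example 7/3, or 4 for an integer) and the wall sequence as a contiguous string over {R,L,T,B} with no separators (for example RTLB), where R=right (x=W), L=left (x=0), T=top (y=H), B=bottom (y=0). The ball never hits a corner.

Final position: (8,1/2)
Wall sequence: LRTLR

1. t=1/2 → L at (0,3/2); v=(2,1)
2. t=4 → R at (8,11/2); v=(-2,1)
3. t=3/2 → T at (5,7); v=(-2,-1)
4. t=5/2 → L at (0,9/2); v=(2,-1)
5. t=4 → R at (8,1/2); v=(-2,-1)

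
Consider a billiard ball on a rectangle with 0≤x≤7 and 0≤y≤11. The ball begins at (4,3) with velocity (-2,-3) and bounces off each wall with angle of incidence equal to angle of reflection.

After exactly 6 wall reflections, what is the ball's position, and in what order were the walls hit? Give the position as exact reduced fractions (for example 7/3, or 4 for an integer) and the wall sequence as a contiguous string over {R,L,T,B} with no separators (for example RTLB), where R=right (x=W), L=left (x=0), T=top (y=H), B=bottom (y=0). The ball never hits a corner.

1. t=1 → B at (2,0); v=(-2,3)
2. t=1 → L at (0,3); v=(2,3)
3. t=8/3 → T at (16/3,11); v=(2,-3)
4. t=5/6 → R at (7,17/2); v=(-2,-3)
5. t=17/6 → B at (4/3,0); v=(-2,3)
6. t=2/3 → L at (0,2); v=(2,3)

Final position: (0,2)
Wall sequence: BLTRBL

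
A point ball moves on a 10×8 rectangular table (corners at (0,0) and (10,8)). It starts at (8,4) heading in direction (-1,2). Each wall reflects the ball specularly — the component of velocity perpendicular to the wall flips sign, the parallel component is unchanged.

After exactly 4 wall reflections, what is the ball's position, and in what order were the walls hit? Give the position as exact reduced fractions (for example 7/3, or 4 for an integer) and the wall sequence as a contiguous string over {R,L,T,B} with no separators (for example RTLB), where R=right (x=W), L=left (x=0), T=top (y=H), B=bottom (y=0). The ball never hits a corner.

1. t=2 → T at (6,8); v=(-1,-2)
2. t=4 → B at (2,0); v=(-1,2)
3. t=2 → L at (0,4); v=(1,2)
4. t=2 → T at (2,8); v=(1,-2)

Final position: (2,8)
Wall sequence: TBLT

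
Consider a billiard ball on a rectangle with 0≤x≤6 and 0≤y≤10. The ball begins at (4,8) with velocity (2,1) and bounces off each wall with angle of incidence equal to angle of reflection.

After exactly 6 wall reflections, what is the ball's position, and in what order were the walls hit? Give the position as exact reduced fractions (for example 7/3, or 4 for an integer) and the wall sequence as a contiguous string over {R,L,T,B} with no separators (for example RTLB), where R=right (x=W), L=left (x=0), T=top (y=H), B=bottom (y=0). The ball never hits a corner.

Final position: (4,0)
Wall sequence: RTLRLB

1. t=1 → R at (6,9); v=(-2,1)
2. t=1 → T at (4,10); v=(-2,-1)
3. t=2 → L at (0,8); v=(2,-1)
4. t=3 → R at (6,5); v=(-2,-1)
5. t=3 → L at (0,2); v=(2,-1)
6. t=2 → B at (4,0); v=(2,1)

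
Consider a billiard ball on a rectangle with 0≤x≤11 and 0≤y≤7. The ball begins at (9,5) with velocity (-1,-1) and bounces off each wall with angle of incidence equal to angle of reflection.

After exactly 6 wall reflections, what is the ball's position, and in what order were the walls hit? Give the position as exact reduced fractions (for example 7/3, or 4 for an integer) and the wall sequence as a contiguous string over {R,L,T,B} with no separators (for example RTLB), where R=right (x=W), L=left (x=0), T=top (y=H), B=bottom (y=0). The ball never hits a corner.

1. t=5 → B at (4,0); v=(-1,1)
2. t=4 → L at (0,4); v=(1,1)
3. t=3 → T at (3,7); v=(1,-1)
4. t=7 → B at (10,0); v=(1,1)
5. t=1 → R at (11,1); v=(-1,1)
6. t=6 → T at (5,7); v=(-1,-1)

Final position: (5,7)
Wall sequence: BLTBRT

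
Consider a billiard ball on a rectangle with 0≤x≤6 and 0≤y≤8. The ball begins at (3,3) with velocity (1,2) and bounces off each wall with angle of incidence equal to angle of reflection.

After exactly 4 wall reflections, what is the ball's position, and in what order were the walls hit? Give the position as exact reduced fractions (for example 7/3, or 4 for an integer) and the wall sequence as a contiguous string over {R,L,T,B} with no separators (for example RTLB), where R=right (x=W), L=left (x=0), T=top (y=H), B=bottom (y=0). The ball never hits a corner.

1. t=5/2 → T at (11/2,8); v=(1,-2)
2. t=1/2 → R at (6,7); v=(-1,-2)
3. t=7/2 → B at (5/2,0); v=(-1,2)
4. t=5/2 → L at (0,5); v=(1,2)

Final position: (0,5)
Wall sequence: TRBL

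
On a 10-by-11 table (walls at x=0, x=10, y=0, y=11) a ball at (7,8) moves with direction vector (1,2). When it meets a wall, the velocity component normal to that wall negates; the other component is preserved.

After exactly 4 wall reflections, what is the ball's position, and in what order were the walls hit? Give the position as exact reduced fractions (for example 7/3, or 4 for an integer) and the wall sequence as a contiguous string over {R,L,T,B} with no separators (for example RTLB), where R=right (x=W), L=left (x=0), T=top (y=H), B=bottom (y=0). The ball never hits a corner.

Final position: (1/2,11)
Wall sequence: TRBT

1. t=3/2 → T at (17/2,11); v=(1,-2)
2. t=3/2 → R at (10,8); v=(-1,-2)
3. t=4 → B at (6,0); v=(-1,2)
4. t=11/2 → T at (1/2,11); v=(-1,-2)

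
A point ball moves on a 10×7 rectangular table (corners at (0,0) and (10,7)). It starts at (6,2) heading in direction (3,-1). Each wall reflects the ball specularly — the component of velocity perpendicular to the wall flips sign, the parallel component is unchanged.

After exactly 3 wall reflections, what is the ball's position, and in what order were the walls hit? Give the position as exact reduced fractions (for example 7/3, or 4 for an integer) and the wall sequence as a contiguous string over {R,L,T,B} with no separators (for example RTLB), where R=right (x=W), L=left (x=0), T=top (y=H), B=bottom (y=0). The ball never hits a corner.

1. t=4/3 → R at (10,2/3); v=(-3,-1)
2. t=2/3 → B at (8,0); v=(-3,1)
3. t=8/3 → L at (0,8/3); v=(3,1)

Final position: (0,8/3)
Wall sequence: RBL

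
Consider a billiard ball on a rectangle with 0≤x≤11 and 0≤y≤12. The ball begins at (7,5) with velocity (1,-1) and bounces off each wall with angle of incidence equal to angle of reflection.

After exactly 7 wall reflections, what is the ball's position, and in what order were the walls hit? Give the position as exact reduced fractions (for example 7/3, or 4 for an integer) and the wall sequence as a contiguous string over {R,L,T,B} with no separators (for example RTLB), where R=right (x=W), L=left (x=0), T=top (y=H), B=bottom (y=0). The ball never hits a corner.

1. t=4 → R at (11,1); v=(-1,-1)
2. t=1 → B at (10,0); v=(-1,1)
3. t=10 → L at (0,10); v=(1,1)
4. t=2 → T at (2,12); v=(1,-1)
5. t=9 → R at (11,3); v=(-1,-1)
6. t=3 → B at (8,0); v=(-1,1)
7. t=8 → L at (0,8); v=(1,1)

Final position: (0,8)
Wall sequence: RBLTRBL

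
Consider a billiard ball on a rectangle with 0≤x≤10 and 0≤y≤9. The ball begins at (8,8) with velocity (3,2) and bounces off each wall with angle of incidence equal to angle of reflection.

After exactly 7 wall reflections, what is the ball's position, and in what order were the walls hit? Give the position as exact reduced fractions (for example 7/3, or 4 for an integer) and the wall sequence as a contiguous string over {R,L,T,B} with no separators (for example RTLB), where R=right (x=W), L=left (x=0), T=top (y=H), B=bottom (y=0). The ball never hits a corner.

Final position: (0,20/3)
Wall sequence: TRLBRTL

1. t=1/2 → T at (19/2,9); v=(3,-2)
2. t=1/6 → R at (10,26/3); v=(-3,-2)
3. t=10/3 → L at (0,2); v=(3,-2)
4. t=1 → B at (3,0); v=(3,2)
5. t=7/3 → R at (10,14/3); v=(-3,2)
6. t=13/6 → T at (7/2,9); v=(-3,-2)
7. t=7/6 → L at (0,20/3); v=(3,-2)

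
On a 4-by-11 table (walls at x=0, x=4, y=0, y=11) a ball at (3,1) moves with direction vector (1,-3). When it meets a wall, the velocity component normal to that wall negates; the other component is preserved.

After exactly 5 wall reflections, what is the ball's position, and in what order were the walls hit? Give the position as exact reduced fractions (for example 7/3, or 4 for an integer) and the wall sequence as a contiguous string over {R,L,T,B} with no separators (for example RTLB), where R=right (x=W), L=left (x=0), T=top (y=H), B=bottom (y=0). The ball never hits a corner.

1. t=1/3 → B at (10/3,0); v=(1,3)
2. t=2/3 → R at (4,2); v=(-1,3)
3. t=3 → T at (1,11); v=(-1,-3)
4. t=1 → L at (0,8); v=(1,-3)
5. t=8/3 → B at (8/3,0); v=(1,3)

Final position: (8/3,0)
Wall sequence: BRTLB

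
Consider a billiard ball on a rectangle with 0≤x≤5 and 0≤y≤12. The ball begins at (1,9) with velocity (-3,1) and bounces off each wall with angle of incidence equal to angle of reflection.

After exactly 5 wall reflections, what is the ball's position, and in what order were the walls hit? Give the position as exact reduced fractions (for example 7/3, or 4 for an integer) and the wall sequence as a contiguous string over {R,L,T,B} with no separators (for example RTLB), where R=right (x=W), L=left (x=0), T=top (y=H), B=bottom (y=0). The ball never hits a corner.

Final position: (5,29/3)
Wall sequence: LRTLR

1. t=1/3 → L at (0,28/3); v=(3,1)
2. t=5/3 → R at (5,11); v=(-3,1)
3. t=1 → T at (2,12); v=(-3,-1)
4. t=2/3 → L at (0,34/3); v=(3,-1)
5. t=5/3 → R at (5,29/3); v=(-3,-1)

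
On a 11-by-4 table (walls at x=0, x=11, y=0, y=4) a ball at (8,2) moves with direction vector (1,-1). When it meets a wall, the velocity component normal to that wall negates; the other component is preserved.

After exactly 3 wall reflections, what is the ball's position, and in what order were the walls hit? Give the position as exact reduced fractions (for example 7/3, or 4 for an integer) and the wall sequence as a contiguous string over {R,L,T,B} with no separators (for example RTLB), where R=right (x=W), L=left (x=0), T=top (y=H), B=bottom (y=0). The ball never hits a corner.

Final position: (8,4)
Wall sequence: BRT

1. t=2 → B at (10,0); v=(1,1)
2. t=1 → R at (11,1); v=(-1,1)
3. t=3 → T at (8,4); v=(-1,-1)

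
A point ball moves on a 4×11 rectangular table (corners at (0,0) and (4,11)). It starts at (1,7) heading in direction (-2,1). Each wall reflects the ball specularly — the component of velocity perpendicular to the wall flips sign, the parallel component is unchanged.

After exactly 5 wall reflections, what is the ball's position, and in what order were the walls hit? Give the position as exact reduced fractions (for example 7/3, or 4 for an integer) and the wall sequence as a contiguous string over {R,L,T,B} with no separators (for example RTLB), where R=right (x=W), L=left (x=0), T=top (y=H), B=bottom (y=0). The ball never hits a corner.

1. t=1/2 → L at (0,15/2); v=(2,1)
2. t=2 → R at (4,19/2); v=(-2,1)
3. t=3/2 → T at (1,11); v=(-2,-1)
4. t=1/2 → L at (0,21/2); v=(2,-1)
5. t=2 → R at (4,17/2); v=(-2,-1)

Final position: (4,17/2)
Wall sequence: LRTLR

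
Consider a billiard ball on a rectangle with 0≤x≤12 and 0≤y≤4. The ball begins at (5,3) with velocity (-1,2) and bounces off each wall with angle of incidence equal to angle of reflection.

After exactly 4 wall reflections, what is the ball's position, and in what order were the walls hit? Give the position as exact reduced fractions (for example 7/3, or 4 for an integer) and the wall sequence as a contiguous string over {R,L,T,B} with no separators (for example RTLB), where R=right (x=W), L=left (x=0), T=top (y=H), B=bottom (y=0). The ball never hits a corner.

Final position: (0,3)
Wall sequence: TBTL

1. t=1/2 → T at (9/2,4); v=(-1,-2)
2. t=2 → B at (5/2,0); v=(-1,2)
3. t=2 → T at (1/2,4); v=(-1,-2)
4. t=1/2 → L at (0,3); v=(1,-2)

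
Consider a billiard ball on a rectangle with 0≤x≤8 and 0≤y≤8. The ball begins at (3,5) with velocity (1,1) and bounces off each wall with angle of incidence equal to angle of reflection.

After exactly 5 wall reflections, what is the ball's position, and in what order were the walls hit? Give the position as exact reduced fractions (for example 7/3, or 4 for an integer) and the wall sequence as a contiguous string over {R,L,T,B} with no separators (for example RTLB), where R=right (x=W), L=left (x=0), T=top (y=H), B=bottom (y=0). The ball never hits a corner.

Final position: (6,8)
Wall sequence: TRBLT

1. t=3 → T at (6,8); v=(1,-1)
2. t=2 → R at (8,6); v=(-1,-1)
3. t=6 → B at (2,0); v=(-1,1)
4. t=2 → L at (0,2); v=(1,1)
5. t=6 → T at (6,8); v=(1,-1)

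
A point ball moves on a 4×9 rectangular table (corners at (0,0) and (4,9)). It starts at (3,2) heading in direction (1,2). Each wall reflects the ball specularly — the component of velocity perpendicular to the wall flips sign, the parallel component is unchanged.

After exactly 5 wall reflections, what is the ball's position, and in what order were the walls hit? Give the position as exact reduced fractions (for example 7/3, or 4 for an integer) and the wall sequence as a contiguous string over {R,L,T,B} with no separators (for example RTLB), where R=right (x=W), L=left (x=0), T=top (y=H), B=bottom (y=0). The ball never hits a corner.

Final position: (4,2)
Wall sequence: RTLBR

1. t=1 → R at (4,4); v=(-1,2)
2. t=5/2 → T at (3/2,9); v=(-1,-2)
3. t=3/2 → L at (0,6); v=(1,-2)
4. t=3 → B at (3,0); v=(1,2)
5. t=1 → R at (4,2); v=(-1,2)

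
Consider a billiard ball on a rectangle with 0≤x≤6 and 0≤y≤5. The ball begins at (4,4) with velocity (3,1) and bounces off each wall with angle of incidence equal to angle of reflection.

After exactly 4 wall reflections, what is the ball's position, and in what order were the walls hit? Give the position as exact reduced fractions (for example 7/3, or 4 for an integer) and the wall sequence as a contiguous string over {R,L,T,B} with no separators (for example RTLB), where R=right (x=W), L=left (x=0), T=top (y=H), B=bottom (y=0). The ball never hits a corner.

1. t=2/3 → R at (6,14/3); v=(-3,1)
2. t=1/3 → T at (5,5); v=(-3,-1)
3. t=5/3 → L at (0,10/3); v=(3,-1)
4. t=2 → R at (6,4/3); v=(-3,-1)

Final position: (6,4/3)
Wall sequence: RTLR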